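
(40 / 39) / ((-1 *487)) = -40 / 18993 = -0.00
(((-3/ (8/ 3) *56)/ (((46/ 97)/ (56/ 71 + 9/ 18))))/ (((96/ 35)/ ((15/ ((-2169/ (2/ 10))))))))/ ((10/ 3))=0.03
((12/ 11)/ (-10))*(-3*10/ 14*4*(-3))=-216/ 77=-2.81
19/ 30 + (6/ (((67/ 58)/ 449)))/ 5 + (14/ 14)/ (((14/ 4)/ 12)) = 1323947/ 2814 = 470.49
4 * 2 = 8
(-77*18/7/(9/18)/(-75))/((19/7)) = 924/475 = 1.95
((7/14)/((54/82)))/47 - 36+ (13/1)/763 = -69649507/1936494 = -35.97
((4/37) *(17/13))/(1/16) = 2.26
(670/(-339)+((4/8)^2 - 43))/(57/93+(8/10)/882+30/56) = -1381887465/35516239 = -38.91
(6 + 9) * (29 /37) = 435 /37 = 11.76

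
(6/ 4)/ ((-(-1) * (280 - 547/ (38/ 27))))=-57/ 4129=-0.01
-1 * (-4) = 4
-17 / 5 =-3.40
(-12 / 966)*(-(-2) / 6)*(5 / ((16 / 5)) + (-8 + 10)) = -19 / 1288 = -0.01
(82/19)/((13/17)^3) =9.65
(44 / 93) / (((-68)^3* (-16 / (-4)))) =-11 / 29242176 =-0.00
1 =1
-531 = -531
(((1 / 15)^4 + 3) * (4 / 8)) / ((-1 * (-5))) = 75938 / 253125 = 0.30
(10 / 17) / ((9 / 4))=40 / 153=0.26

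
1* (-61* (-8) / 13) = 488 / 13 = 37.54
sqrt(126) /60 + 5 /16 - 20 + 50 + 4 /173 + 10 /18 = sqrt(14) /20 + 769561 /24912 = 31.08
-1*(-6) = 6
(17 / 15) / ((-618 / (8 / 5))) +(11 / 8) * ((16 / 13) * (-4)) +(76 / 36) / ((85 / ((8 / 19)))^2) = -11203113748 / 1654301025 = -6.77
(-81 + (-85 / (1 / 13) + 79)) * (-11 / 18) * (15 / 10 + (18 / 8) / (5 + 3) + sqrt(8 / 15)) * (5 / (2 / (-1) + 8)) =451 * sqrt(30) / 6 + 128535 / 128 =1415.88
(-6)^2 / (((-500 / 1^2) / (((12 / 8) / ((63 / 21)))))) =-9 / 250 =-0.04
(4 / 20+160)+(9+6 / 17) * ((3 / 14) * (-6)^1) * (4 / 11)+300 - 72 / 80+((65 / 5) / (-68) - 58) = 10386549 / 26180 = 396.74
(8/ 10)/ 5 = 4/ 25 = 0.16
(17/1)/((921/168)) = 3.10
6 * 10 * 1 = 60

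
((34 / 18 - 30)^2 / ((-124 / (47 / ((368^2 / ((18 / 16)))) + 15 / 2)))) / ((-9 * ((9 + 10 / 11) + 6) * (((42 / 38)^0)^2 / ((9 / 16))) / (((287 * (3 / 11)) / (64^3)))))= 13437468781 / 239659175116800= 0.00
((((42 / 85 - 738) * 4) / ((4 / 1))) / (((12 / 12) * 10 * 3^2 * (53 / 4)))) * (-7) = 292544 / 67575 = 4.33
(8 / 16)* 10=5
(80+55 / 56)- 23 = 3247 / 56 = 57.98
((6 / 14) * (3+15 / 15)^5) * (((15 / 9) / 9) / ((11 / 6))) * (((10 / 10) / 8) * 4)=5120 / 231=22.16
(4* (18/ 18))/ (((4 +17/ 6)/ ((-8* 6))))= -1152/ 41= -28.10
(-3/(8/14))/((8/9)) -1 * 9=-477/32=-14.91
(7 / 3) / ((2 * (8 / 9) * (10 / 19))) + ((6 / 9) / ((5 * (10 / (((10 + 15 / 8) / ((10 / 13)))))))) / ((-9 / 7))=50407 / 21600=2.33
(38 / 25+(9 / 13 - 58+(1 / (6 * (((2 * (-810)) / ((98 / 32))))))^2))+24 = -9994816996883 / 314424115200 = -31.79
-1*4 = -4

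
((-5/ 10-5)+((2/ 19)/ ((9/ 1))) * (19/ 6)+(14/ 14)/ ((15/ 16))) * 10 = -1187/ 27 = -43.96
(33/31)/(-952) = -0.00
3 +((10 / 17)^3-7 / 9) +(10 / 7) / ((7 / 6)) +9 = 27408457 / 2166633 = 12.65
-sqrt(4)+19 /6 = 7 /6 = 1.17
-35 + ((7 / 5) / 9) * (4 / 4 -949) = -2737 / 15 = -182.47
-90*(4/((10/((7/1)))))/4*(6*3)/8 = -567/4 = -141.75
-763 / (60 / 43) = -32809 / 60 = -546.82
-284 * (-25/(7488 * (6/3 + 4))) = 1775/11232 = 0.16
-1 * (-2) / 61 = 2 / 61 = 0.03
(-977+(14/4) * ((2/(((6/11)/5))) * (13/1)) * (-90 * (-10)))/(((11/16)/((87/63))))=347894672/231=1506037.54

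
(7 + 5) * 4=48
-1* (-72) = 72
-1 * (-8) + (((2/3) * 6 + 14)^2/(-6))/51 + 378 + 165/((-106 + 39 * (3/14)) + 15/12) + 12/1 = 18134312/45883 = 395.23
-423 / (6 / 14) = -987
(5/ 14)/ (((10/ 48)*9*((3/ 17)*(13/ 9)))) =68/ 91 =0.75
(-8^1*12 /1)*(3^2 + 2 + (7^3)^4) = -1328763572352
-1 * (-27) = 27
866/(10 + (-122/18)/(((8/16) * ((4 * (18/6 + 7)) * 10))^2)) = 311760000/3599939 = 86.60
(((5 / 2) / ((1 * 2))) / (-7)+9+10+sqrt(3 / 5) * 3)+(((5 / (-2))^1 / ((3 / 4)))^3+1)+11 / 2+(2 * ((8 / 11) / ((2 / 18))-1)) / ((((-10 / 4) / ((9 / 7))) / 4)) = -1435807 / 41580+3 * sqrt(15) / 5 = -32.21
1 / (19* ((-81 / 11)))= -11 / 1539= -0.01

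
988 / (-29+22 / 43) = -42484 / 1225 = -34.68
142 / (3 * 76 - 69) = 142 / 159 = 0.89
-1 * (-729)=729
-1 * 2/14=-1/7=-0.14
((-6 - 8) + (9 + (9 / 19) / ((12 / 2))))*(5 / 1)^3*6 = -3690.79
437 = 437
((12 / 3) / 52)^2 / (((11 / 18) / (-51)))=-918 / 1859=-0.49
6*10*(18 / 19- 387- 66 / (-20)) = -436338 / 19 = -22965.16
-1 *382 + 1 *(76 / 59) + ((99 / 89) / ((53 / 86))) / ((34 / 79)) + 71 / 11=-19259086130 / 52042661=-370.06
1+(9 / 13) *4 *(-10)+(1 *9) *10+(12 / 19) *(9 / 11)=173411 / 2717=63.82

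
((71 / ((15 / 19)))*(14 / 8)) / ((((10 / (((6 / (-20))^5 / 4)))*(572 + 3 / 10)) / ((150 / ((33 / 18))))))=-6883947 / 5036240000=-0.00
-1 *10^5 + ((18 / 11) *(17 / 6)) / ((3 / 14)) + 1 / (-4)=-4399059 / 44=-99978.61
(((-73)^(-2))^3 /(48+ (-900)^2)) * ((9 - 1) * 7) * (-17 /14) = -17 /30646996834237968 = -0.00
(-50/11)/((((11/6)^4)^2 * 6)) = -13996800/2357947691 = -0.01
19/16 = 1.19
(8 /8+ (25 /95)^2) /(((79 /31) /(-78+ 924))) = 10123236 /28519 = 354.96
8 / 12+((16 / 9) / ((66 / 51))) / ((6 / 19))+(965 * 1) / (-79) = -168895 / 23463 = -7.20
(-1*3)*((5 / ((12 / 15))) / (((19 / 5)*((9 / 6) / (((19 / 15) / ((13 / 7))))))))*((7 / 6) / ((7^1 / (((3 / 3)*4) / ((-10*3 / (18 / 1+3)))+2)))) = 35 / 117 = 0.30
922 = 922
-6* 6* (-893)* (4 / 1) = 128592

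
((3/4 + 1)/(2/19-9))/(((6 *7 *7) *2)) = -19/56784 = -0.00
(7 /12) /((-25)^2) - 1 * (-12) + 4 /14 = 12.29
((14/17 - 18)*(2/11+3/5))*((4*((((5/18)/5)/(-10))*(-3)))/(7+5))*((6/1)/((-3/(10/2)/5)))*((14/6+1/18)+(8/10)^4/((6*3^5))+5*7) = 106948495459/766816875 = 139.47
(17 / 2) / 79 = 17 / 158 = 0.11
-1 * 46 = -46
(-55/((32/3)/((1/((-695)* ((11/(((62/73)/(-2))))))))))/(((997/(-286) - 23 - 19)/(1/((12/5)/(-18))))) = -199485/4224074336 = -0.00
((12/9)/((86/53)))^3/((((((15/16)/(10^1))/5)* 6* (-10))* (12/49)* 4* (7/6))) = -8337112/19320201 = -0.43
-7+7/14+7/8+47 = 331/8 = 41.38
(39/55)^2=1521/3025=0.50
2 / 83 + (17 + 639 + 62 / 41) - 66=2012998 / 3403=591.54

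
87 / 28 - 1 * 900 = -25113 / 28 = -896.89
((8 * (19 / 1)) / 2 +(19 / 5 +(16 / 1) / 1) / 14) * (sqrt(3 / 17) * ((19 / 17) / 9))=4.04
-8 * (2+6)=-64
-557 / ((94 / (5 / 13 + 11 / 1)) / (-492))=20279256 / 611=33190.27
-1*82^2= -6724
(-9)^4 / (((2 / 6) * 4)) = 19683 / 4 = 4920.75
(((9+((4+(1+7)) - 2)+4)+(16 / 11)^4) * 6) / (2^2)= 1206837 / 29282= 41.21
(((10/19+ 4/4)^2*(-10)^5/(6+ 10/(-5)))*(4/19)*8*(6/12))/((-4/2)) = 168200000/6859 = 24522.53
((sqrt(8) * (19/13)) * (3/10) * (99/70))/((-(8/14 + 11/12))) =-33858 * sqrt(2)/40625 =-1.18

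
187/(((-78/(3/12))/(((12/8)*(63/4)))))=-11781/832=-14.16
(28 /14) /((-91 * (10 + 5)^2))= -2 /20475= -0.00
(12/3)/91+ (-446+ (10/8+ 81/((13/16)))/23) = -3696801/8372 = -441.57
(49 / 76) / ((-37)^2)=49 / 104044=0.00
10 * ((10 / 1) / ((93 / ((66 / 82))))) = 1100 / 1271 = 0.87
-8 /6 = -4 /3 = -1.33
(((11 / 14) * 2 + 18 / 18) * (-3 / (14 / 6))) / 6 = -27 / 49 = -0.55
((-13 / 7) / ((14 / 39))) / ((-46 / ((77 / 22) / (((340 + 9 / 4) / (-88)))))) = -0.10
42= 42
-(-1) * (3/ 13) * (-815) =-2445/ 13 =-188.08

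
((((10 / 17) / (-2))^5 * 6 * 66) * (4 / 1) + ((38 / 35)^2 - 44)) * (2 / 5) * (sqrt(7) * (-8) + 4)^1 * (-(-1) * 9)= 2861.69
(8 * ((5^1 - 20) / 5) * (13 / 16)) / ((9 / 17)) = -221 / 6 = -36.83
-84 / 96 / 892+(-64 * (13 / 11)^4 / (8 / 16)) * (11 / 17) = -26088004277 / 161466272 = -161.57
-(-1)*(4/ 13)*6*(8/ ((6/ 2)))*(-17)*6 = -502.15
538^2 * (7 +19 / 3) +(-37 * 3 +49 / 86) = 3859142.90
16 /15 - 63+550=7321 /15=488.07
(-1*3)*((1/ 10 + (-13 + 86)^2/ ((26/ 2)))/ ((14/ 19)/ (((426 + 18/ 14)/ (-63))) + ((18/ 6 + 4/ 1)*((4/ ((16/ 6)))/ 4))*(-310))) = 2019437458/ 1336133435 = 1.51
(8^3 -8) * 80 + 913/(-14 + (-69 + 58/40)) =65743660/1631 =40308.80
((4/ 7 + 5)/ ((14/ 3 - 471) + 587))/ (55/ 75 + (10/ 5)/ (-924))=6435/ 101903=0.06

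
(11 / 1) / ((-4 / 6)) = -33 / 2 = -16.50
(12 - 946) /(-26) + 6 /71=33235 /923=36.01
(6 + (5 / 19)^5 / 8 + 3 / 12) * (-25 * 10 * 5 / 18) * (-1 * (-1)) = -77380046875 / 178279128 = -434.04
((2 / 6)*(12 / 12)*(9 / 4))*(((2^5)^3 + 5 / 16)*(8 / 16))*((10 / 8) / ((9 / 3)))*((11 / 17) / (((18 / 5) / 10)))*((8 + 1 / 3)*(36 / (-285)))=-3604514375 / 372096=-9687.05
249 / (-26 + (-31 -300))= -83 / 119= -0.70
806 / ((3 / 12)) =3224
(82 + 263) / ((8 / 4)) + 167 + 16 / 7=4785 / 14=341.79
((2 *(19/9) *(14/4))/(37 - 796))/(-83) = 133/566973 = 0.00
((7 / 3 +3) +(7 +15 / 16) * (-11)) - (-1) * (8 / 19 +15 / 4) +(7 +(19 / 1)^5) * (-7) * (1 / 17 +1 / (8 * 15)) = -90240286537 / 77520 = -1164090.38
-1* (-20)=20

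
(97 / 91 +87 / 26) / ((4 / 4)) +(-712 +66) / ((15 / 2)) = -223099 / 2730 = -81.72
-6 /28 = -3 /14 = -0.21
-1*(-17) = 17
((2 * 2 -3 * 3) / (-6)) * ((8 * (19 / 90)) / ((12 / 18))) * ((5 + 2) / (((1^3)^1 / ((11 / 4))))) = 1463 / 36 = 40.64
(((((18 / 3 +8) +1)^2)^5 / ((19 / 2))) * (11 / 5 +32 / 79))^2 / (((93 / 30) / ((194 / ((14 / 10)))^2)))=10817410279181754776000976562500000 / 69843031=154881741589676352619933900.00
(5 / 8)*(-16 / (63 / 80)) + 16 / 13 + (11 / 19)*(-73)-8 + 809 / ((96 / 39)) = 266.93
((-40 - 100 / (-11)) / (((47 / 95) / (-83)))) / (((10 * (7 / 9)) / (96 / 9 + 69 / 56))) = 803867865 / 101332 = 7933.01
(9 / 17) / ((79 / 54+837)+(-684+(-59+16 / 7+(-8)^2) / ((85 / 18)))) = 0.00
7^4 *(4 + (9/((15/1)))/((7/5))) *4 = 42532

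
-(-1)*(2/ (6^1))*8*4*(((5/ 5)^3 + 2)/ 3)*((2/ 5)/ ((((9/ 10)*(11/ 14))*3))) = 2.01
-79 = -79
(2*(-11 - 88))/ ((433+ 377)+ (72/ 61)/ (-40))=-6710/ 27449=-0.24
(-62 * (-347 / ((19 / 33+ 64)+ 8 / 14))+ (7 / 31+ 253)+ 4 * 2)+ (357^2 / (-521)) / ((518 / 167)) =9219666338713 / 17986173526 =512.60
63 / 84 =3 / 4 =0.75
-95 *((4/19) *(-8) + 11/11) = 65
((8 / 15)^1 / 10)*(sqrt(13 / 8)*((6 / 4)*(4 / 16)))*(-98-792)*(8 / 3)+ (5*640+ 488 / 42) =67444 / 21-178*sqrt(26) / 15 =3151.11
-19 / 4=-4.75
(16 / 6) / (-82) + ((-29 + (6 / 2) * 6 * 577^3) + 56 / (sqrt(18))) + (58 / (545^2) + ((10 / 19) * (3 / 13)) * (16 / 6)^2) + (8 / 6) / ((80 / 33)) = 28 * sqrt(2) / 3 + 124811614684492912447 / 36095666100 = 3457800579.58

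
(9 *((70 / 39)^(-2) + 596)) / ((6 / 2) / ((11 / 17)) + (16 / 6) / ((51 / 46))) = 44258337387 / 58069900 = 762.16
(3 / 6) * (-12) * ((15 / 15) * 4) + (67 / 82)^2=-156887 / 6724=-23.33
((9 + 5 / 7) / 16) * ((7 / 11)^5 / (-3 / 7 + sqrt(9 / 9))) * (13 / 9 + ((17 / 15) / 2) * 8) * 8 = 76858411 / 14494590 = 5.30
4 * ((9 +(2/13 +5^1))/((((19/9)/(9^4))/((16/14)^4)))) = 178012422144/593047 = 300165.79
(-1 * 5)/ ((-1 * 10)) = 1/ 2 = 0.50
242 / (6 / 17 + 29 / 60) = 246840 / 853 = 289.38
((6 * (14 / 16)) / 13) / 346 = 21 / 17992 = 0.00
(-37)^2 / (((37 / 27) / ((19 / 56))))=18981 / 56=338.95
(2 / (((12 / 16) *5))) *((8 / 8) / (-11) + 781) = 13744 / 33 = 416.48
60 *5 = 300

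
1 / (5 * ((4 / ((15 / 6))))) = 1 / 8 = 0.12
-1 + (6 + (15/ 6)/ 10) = 21/ 4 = 5.25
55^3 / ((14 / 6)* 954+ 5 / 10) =332750 / 4453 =74.72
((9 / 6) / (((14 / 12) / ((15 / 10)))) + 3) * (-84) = -414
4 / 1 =4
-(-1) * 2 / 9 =2 / 9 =0.22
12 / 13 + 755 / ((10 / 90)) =6795.92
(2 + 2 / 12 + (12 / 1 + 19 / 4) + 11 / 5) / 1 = 1267 / 60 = 21.12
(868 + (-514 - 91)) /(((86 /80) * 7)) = 34.95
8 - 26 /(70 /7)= 27 /5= 5.40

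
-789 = -789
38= 38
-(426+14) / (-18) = 220 / 9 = 24.44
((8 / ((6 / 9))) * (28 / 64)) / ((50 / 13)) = 273 / 200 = 1.36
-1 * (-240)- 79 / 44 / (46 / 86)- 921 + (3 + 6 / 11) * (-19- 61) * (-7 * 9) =17390951 / 1012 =17184.73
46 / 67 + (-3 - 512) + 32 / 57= -1962019 / 3819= -513.75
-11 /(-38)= 11 /38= 0.29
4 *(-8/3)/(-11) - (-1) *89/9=1075/99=10.86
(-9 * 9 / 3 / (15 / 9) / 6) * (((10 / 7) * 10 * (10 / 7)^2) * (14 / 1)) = -54000 / 49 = -1102.04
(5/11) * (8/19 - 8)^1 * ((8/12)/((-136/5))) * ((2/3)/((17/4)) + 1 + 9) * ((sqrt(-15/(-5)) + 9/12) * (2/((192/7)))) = 45325/966416 + 45325 * sqrt(3)/724812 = 0.16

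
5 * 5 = 25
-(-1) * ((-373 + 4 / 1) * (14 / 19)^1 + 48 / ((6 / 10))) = -3646 / 19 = -191.89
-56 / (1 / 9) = -504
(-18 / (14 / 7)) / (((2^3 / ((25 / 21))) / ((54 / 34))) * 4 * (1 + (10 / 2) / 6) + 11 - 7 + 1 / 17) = -103275 / 402623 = -0.26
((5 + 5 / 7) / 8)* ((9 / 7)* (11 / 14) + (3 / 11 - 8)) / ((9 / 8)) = -144820 / 33957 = -4.26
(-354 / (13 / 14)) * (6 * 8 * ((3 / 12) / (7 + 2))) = -6608 / 13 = -508.31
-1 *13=-13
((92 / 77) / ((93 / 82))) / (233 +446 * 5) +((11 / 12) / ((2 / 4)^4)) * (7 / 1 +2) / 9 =258691508 / 17637543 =14.67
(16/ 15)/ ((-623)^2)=16/ 5821935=0.00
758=758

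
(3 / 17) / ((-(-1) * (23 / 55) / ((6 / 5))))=198 / 391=0.51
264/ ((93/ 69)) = 6072/ 31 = 195.87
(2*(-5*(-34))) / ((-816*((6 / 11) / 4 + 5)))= -55 / 678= -0.08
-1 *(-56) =56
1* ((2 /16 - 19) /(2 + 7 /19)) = -2869 /360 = -7.97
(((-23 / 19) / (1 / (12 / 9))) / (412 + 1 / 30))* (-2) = 1840 / 234859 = 0.01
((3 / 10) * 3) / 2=0.45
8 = 8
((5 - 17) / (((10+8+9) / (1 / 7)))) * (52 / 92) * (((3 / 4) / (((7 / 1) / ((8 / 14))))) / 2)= -26 / 23667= -0.00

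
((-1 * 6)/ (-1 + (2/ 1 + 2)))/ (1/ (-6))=12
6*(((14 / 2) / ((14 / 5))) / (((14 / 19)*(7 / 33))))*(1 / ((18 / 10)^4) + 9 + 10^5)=342843429665 / 35721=9597811.64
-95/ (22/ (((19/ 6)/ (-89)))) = 0.15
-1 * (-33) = 33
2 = 2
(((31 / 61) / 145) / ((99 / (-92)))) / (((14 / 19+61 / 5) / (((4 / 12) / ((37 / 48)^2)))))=-13872128 / 98219360877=-0.00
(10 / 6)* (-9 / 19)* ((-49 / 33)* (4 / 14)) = 70 / 209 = 0.33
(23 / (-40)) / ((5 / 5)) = -23 / 40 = -0.58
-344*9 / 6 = -516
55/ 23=2.39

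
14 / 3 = 4.67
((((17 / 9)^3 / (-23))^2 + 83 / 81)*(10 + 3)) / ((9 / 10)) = 40587481480 / 2530190601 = 16.04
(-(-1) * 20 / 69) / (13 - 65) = -0.01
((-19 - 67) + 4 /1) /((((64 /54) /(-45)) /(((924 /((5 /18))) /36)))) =2301453 /8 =287681.62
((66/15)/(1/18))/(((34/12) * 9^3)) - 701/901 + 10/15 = -8881/121635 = -0.07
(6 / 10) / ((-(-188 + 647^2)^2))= -3 / 875380666205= -0.00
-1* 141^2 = -19881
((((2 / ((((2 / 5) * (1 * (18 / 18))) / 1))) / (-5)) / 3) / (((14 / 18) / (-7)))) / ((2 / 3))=9 / 2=4.50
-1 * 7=-7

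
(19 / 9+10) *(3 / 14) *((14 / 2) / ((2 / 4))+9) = 2507 / 42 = 59.69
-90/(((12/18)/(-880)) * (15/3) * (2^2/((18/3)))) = 35640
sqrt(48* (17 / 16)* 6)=3* sqrt(34)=17.49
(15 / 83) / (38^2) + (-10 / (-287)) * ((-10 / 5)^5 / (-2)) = 19180625 / 34397524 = 0.56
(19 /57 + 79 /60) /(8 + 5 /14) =77 /390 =0.20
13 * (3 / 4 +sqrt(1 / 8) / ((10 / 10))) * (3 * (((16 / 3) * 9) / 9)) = 52 * sqrt(2) +156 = 229.54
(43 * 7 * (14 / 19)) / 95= 4214 / 1805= 2.33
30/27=10/9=1.11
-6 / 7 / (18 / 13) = -13 / 21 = -0.62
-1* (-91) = 91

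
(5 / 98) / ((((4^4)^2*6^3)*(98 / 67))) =0.00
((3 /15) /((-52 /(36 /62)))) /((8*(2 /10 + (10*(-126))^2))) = -9 /51184230448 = -0.00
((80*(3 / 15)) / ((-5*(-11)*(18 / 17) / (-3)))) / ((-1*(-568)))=-17 / 11715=-0.00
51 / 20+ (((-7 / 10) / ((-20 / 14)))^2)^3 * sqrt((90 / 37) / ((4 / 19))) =41523861603 * sqrt(7030) / 74000000000000+ 51 / 20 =2.60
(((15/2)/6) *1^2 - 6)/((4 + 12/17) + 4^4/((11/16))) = -0.01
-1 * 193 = -193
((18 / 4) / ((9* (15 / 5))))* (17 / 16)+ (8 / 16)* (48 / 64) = 53 / 96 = 0.55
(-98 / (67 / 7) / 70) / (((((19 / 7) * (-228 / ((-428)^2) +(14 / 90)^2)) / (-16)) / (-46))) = -4682248986240 / 2709681067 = -1727.97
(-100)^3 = -1000000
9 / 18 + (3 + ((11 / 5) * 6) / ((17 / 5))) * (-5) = -1153 / 34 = -33.91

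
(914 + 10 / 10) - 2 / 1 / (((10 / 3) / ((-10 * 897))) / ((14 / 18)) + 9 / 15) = 2859890 / 3137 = 911.66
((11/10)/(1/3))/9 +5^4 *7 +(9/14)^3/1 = 180101027/41160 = 4375.63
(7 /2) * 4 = 14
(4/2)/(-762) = -1/381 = -0.00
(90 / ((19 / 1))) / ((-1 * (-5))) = 18 / 19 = 0.95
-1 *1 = -1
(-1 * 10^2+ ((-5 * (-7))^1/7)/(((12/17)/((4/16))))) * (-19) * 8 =89585/6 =14930.83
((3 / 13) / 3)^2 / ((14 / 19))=19 / 2366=0.01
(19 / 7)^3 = 6859 / 343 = 20.00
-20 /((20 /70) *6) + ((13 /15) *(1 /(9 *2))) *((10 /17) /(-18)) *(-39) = -31961 /2754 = -11.61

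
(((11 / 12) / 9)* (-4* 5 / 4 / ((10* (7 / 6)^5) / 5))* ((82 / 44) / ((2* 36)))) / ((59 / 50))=-5125 / 1983226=-0.00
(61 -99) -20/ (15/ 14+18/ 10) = -9038/ 201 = -44.97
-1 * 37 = -37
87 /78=29 /26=1.12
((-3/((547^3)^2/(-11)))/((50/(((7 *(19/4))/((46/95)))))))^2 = 0.00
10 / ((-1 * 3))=-10 / 3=-3.33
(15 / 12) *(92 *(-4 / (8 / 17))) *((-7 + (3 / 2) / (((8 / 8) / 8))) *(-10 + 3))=68425 / 2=34212.50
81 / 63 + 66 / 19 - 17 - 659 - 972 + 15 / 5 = -1640.24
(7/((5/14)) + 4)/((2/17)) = 1003/5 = 200.60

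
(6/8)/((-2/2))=-3/4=-0.75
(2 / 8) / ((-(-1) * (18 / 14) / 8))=14 / 9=1.56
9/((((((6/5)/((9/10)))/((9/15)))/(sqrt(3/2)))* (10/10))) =81* sqrt(6)/40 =4.96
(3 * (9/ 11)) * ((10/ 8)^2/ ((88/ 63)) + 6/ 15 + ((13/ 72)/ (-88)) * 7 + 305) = 58260327/ 77440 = 752.33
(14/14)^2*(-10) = -10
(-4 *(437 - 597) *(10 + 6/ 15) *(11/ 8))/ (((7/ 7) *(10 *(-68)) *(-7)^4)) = -1144/ 204085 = -0.01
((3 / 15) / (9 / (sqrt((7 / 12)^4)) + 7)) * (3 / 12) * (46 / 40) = 1127 / 655600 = 0.00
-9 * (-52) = 468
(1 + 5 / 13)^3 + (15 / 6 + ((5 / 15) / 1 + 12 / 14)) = 585479 / 92274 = 6.35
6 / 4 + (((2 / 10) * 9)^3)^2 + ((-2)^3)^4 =129109757 / 31250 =4131.51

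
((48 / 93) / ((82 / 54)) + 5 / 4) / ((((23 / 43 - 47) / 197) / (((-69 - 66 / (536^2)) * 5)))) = 2325.56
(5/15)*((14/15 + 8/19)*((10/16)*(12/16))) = 193/912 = 0.21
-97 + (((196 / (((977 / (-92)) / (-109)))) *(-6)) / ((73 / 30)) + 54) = -356854643 / 71321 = -5003.50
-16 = -16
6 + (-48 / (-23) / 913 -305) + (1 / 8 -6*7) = -57263889 / 167992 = -340.87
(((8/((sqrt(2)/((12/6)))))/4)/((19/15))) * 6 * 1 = 180 * sqrt(2)/19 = 13.40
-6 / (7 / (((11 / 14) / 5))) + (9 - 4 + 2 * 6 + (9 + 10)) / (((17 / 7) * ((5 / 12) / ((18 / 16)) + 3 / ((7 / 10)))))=558759 / 183260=3.05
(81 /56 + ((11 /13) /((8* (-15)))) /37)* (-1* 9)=-876507 /67340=-13.02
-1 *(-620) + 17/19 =11797/19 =620.89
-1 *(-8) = 8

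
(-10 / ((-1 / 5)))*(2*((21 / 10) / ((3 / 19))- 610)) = -59670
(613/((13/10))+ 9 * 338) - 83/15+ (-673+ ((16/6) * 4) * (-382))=-80578/65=-1239.66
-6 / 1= -6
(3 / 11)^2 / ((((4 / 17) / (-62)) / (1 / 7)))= -4743 / 1694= -2.80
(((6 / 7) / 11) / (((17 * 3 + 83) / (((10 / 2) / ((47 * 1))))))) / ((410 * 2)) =3 / 39765572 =0.00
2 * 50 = 100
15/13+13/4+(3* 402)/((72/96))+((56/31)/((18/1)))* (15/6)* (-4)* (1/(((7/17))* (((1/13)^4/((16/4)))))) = -4016275085/14508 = -276831.75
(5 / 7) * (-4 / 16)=-5 / 28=-0.18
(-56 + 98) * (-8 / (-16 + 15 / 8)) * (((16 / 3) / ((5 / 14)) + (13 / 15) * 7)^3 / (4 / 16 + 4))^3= 136641584973422592 / 555169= 246126107497.76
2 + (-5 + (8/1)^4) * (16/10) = 6547.60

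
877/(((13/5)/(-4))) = -1349.23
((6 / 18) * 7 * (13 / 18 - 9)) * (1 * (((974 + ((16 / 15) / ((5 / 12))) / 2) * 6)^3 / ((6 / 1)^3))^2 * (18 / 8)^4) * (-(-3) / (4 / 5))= -2496018640376707374088507550427 / 1562500000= -1597451929841092719416.64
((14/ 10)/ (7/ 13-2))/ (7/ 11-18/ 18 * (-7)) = -143/ 1140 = -0.13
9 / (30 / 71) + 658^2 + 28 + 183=4331963 / 10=433196.30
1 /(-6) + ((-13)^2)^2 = 171365 /6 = 28560.83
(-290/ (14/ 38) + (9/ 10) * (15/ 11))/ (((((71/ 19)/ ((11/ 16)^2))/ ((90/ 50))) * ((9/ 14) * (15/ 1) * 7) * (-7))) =25295479/ 66796800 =0.38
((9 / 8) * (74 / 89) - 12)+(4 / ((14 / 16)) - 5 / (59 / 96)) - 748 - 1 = -763.63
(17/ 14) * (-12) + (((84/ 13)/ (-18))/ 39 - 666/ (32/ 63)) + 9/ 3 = -225336197/ 170352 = -1322.77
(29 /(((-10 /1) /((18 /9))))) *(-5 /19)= 29 /19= 1.53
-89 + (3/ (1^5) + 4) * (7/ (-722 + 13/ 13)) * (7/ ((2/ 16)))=-9559/ 103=-92.81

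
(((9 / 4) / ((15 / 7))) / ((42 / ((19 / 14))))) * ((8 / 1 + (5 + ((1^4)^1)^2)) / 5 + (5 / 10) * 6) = 551 / 2800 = 0.20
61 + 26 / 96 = 2941 / 48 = 61.27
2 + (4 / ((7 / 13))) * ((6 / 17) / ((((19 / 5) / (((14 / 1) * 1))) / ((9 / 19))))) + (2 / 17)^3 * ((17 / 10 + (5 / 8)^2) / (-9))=1399396217 / 212831160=6.58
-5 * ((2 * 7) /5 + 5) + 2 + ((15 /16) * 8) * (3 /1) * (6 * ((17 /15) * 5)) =728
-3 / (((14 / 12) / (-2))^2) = -8.82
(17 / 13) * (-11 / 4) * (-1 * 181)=650.90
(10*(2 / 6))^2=11.11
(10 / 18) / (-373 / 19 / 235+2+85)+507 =1770840491 / 3492738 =507.01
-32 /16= -2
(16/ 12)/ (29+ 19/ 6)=0.04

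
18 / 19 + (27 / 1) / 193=3987 / 3667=1.09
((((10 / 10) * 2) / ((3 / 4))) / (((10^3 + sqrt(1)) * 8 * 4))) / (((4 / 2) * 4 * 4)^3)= 1 / 393609216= 0.00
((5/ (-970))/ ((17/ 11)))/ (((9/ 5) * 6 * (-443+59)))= 55/ 68387328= 0.00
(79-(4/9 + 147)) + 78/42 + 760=43685/63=693.41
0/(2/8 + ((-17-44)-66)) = 0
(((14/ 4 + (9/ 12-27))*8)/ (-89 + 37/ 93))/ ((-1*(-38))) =8463/ 156560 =0.05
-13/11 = -1.18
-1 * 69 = -69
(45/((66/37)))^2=308025/484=636.42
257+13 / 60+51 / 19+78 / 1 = 385207 / 1140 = 337.90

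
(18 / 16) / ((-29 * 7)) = -9 / 1624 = -0.01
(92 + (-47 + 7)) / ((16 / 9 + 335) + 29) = 117 / 823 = 0.14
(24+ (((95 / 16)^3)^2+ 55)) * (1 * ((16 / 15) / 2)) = 736417290689 / 31457280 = 23410.08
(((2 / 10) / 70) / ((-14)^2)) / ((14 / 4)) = 1 / 240100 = 0.00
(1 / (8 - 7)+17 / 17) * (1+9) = 20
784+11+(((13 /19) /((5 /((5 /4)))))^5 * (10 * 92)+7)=254229117639 /316940672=802.13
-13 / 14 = -0.93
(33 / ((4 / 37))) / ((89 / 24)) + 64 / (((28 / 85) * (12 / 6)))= 111802 / 623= 179.46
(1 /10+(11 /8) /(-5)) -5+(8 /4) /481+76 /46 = -1557081 /442520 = -3.52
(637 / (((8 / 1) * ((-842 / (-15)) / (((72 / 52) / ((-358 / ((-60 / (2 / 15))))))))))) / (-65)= -297675 / 7837336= -0.04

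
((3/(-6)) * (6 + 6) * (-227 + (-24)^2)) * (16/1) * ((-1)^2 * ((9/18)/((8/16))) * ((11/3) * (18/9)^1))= -245696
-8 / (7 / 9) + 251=1685 / 7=240.71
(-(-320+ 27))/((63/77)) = 3223/9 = 358.11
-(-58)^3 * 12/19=123228.63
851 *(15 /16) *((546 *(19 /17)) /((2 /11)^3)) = 88128245205 /1088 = 81000225.37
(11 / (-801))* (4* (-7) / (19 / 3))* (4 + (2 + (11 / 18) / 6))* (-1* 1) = -50743 / 136971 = -0.37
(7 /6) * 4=14 /3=4.67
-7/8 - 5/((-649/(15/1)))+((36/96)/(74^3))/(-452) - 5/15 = -1.09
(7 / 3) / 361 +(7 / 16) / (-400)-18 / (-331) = 0.06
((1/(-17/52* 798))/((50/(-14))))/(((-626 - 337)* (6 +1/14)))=-364/1982937375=-0.00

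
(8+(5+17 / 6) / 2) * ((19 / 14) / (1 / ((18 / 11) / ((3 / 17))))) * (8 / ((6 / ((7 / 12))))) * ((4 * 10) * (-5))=-209950 / 9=-23327.78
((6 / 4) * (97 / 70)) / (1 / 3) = 873 / 140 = 6.24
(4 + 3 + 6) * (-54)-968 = -1670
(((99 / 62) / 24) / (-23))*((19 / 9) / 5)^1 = -209 / 171120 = -0.00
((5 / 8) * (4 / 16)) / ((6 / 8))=5 / 24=0.21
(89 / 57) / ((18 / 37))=3293 / 1026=3.21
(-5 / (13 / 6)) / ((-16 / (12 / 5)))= 9 / 26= 0.35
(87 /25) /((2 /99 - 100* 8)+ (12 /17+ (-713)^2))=146421 /21355996225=0.00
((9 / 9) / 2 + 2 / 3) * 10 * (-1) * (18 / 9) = -23.33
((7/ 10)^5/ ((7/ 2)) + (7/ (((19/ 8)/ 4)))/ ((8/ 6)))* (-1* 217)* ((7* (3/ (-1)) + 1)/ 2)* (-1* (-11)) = 212207.29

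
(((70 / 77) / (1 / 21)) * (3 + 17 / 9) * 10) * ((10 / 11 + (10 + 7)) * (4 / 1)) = 2206400 / 33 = 66860.61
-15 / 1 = -15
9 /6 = 3 /2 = 1.50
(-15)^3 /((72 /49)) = -18375 /8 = -2296.88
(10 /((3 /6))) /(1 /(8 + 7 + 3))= 360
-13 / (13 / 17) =-17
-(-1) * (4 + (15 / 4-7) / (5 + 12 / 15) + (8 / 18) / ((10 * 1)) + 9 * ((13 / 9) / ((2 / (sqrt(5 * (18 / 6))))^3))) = 18187 / 5220 + 195 * sqrt(15) / 8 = 97.89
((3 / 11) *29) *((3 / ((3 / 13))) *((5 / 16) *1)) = 5655 / 176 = 32.13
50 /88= 25 /44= 0.57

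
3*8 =24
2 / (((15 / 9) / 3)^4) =13122 / 625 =21.00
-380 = -380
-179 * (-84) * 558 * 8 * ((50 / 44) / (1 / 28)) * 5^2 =587306160000 / 11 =53391469090.91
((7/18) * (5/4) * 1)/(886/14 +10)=245/36936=0.01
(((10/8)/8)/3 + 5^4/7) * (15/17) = 300175/3808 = 78.83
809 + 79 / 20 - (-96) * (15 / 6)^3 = 46259 / 20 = 2312.95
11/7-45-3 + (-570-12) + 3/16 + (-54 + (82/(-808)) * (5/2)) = -7720381/11312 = -682.49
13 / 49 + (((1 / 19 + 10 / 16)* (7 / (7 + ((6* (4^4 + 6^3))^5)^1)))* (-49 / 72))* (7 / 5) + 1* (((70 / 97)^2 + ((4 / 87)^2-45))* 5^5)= -59688560258752896338827918495212887 / 429442842445329700897071686720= -138990.70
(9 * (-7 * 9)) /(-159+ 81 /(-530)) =100170 /28117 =3.56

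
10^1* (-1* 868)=-8680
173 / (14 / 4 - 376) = -346 / 745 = -0.46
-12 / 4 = -3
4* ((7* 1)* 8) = 224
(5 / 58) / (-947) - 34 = -1867489 / 54926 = -34.00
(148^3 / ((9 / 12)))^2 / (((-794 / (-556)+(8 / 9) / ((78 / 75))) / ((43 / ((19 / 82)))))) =2142696850308220583936 / 1410731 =1518855721117789.70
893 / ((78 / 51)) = 15181 / 26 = 583.88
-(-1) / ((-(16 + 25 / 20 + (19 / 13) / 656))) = -8528 / 147127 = -0.06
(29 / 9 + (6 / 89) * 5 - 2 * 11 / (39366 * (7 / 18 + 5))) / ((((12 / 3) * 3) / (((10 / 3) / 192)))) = 335994815 / 65250562176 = 0.01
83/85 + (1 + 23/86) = 16403/7310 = 2.24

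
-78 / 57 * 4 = -104 / 19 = -5.47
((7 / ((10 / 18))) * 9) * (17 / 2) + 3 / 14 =33744 / 35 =964.11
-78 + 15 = -63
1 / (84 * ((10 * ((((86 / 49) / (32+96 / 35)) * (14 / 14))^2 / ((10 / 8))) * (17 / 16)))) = 0.55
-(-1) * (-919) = -919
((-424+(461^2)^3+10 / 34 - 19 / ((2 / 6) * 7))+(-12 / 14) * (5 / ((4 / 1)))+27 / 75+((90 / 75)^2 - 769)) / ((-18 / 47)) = -178948934538886240003 / 7140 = -25062875985838408.96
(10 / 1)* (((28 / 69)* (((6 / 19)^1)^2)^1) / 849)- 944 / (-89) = 2218262736 / 209127661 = 10.61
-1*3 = -3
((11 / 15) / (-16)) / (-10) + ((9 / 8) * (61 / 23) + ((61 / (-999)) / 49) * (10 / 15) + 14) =45901702303 / 2702095200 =16.99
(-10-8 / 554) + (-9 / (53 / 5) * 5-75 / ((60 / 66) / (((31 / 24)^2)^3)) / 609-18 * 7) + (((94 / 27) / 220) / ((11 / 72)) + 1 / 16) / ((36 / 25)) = -19402400102076716903 / 137827060173766656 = -140.77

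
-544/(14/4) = -1088/7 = -155.43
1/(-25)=-0.04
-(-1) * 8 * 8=64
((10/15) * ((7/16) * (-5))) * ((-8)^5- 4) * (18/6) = 286755/2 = 143377.50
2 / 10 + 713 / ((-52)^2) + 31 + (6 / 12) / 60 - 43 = -93515 / 8112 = -11.53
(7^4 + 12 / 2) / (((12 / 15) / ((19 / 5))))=45733 / 4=11433.25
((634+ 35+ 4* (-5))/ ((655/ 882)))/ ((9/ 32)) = 2035264/ 655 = 3107.27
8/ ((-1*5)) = -8/ 5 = -1.60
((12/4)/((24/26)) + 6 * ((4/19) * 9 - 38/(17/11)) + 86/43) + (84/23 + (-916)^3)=-22838987277559/29716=-768575423.26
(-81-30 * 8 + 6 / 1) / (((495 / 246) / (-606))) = 1043532 / 11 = 94866.55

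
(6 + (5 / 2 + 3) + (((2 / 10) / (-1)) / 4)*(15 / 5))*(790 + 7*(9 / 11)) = 9031.50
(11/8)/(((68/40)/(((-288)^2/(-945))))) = -8448/119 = -70.99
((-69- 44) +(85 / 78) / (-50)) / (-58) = 1.95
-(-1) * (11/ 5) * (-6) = -66/ 5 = -13.20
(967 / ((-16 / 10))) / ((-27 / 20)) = 24175 / 54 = 447.69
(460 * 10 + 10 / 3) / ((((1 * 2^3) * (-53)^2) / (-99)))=-227865 / 11236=-20.28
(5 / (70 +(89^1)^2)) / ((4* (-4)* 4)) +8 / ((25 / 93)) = 29.76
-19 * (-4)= 76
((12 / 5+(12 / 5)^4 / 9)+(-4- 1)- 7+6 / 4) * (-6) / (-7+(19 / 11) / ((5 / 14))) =-182061 / 14875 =-12.24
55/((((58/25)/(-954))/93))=-60996375/29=-2103323.28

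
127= 127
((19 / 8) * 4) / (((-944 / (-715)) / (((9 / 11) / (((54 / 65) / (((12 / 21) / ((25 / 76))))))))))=61009 / 4956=12.31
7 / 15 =0.47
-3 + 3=0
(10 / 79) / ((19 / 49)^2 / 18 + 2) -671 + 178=-3380050579 / 6856963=-492.94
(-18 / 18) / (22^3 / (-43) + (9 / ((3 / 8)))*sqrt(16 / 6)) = 1849*sqrt(6) / 6908740 + 57233 / 13817480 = 0.00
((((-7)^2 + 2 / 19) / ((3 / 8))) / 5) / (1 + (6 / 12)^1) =4976 / 285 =17.46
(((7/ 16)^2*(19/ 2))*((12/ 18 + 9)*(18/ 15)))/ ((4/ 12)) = 80997/ 1280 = 63.28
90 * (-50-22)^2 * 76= 35458560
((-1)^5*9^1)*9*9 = -729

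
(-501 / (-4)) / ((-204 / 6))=-501 / 136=-3.68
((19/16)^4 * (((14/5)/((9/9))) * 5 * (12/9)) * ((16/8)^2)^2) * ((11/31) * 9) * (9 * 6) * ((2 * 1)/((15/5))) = 270937359/3968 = 68280.58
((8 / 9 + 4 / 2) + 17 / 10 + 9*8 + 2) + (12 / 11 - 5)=73933 / 990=74.68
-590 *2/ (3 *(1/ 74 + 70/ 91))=-1135160/ 2259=-502.51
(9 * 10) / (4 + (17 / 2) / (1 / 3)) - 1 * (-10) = 770 / 59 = 13.05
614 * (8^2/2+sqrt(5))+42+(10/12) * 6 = 614 * sqrt(5)+19695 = 21067.95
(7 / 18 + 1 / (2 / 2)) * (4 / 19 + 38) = 53.07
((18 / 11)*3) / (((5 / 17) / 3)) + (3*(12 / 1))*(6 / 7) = 31158 / 385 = 80.93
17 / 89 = 0.19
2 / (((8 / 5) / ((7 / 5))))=7 / 4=1.75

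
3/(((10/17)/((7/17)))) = 21/10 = 2.10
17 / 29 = 0.59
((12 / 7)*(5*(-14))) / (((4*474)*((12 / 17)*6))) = -85 / 5688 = -0.01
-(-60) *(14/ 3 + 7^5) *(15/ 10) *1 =1513050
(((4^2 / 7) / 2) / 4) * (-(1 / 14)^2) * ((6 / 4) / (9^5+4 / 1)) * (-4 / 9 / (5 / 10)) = 2 / 60765537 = 0.00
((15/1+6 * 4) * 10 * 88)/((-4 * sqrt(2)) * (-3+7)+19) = -549120 * sqrt(2)/151 - 652080/151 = -9461.28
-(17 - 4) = -13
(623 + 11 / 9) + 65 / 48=90083 / 144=625.58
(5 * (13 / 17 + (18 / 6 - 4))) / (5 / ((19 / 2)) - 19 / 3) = 1140 / 5627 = 0.20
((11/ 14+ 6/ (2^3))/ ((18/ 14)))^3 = 79507/ 46656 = 1.70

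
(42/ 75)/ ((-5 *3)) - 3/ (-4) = 1069/ 1500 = 0.71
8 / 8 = 1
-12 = -12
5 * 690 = 3450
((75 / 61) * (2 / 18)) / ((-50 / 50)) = -25 / 183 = -0.14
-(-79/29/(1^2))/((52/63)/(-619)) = -3080763/1508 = -2042.95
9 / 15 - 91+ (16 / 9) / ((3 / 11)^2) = -26932 / 405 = -66.50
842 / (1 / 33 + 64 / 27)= 350.73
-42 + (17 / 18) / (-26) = -19673 / 468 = -42.04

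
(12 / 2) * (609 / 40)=1827 / 20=91.35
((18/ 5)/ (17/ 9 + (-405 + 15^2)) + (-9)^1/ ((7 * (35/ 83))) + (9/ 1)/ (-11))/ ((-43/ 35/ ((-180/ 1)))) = -431840160/ 758219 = -569.55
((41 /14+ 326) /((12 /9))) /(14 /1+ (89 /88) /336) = 17.62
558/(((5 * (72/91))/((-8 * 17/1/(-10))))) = 47957/25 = 1918.28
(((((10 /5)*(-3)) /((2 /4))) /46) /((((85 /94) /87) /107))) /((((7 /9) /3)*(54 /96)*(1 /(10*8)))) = -4032211968 /2737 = -1473223.23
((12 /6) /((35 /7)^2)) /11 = 2 /275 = 0.01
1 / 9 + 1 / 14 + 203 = 25601 / 126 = 203.18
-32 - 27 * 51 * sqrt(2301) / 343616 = -32.19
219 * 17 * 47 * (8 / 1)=1399848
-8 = -8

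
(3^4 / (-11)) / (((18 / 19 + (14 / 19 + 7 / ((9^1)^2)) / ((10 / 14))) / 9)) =-5609655 / 177749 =-31.56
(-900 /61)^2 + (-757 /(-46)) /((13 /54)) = 318243519 /1112579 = 286.04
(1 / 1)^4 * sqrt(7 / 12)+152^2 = sqrt(21) / 6+23104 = 23104.76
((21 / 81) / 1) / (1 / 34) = 238 / 27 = 8.81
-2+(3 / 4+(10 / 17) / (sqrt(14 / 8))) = -0.81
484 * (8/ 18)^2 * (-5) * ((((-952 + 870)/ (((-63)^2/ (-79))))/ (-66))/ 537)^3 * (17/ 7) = 184855230599360/ 1630443155731168589402823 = 0.00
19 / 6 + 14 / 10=137 / 30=4.57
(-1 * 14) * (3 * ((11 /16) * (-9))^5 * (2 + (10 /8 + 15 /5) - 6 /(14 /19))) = -1512074179341 /2097152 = -721013.15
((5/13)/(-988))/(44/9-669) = 45/76768588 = 0.00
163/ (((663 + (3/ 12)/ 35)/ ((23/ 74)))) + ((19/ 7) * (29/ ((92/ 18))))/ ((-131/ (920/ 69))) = -108005592490/ 72434445307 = -1.49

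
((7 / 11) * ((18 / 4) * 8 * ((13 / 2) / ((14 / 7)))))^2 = 670761 / 121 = 5543.48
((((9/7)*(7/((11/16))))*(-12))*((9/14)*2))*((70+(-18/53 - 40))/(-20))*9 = 55007424/20405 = 2695.78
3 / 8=0.38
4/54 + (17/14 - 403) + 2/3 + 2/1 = -150839/378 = -399.04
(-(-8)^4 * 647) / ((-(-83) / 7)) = -18550784 / 83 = -223503.42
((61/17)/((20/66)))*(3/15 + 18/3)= 62403/850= 73.42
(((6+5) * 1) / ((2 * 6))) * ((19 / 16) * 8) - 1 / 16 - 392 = -18401 / 48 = -383.35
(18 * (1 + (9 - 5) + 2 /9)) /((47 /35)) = 70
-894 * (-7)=6258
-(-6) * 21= 126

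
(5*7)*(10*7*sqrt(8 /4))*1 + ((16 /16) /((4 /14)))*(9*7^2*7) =14269.32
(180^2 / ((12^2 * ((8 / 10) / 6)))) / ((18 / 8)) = 750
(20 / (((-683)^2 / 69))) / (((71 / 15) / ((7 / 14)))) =10350 / 33120719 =0.00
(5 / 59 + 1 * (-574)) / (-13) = 33861 / 767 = 44.15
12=12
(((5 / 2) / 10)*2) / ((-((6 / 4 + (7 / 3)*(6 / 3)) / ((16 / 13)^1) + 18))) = -48 / 2209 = -0.02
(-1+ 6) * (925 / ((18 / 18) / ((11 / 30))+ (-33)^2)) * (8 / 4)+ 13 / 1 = 257867 / 12009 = 21.47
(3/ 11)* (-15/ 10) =-9/ 22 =-0.41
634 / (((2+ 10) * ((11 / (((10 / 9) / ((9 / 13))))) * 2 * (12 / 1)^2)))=20605 / 769824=0.03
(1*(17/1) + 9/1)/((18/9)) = 13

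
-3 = -3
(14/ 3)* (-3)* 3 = -42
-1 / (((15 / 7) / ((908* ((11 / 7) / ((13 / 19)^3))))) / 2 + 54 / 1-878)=0.00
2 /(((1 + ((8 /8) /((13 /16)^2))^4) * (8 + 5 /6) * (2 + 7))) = 3262922884 /812600984703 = 0.00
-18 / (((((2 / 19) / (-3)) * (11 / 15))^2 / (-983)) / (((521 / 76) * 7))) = 1241396221275 / 968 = 1282434112.89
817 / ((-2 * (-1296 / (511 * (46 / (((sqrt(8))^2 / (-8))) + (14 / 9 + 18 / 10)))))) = -801157553 / 116640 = -6868.63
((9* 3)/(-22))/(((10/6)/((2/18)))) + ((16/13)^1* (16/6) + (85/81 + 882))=102654293/115830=886.25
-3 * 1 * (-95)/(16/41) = 11685/16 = 730.31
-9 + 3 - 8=-14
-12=-12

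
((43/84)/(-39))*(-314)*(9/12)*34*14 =114767/78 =1471.37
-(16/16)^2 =-1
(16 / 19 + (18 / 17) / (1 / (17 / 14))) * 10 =2830 / 133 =21.28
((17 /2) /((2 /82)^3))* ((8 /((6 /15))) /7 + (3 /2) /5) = 1849544.26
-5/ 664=-0.01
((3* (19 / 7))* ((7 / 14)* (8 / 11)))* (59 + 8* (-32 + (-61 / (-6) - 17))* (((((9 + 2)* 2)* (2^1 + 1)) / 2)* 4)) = -121251.58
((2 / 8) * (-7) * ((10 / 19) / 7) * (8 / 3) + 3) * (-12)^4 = 1043712 / 19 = 54932.21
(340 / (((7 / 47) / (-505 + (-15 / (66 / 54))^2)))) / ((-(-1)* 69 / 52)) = -35631564800 / 58443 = -609680.63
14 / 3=4.67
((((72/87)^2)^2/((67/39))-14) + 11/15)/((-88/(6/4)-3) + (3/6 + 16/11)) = 203193949486/933777131035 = 0.22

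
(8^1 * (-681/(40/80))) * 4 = -43584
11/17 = 0.65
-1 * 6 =-6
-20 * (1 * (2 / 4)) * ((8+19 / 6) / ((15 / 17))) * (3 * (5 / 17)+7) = -8978 / 9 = -997.56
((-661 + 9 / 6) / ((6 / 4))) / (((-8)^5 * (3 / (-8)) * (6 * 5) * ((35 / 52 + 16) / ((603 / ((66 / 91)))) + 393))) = -104545259 / 34450693632000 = -0.00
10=10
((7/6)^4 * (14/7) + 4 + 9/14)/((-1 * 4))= -37867/18144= -2.09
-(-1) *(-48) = -48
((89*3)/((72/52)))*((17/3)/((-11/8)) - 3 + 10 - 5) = -40495/99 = -409.04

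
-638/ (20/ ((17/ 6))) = -5423/ 60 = -90.38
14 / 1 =14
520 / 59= 8.81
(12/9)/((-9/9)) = -4/3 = -1.33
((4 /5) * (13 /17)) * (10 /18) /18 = 26 /1377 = 0.02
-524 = -524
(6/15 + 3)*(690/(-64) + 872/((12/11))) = 1286917/480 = 2681.08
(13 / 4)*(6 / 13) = 3 / 2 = 1.50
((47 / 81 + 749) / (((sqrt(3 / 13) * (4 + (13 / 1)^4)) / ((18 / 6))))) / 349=60716 * sqrt(39) / 807503985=0.00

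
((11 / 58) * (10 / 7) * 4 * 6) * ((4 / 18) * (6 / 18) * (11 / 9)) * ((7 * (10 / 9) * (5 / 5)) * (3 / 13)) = 1.06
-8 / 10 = -4 / 5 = -0.80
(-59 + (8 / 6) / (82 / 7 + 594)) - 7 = -209873 / 3180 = -66.00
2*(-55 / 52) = -2.12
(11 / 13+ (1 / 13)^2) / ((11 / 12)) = 1728 / 1859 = 0.93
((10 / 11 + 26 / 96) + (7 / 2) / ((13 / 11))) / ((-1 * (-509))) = 28427 / 3493776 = 0.01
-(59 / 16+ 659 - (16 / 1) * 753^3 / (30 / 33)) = 601156497001 / 80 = 7514456212.51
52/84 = 13/21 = 0.62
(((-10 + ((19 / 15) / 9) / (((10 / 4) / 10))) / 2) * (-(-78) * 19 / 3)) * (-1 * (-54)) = -629356 / 5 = -125871.20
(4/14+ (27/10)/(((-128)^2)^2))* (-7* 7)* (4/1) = -37580965163/671088640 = -56.00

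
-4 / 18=-0.22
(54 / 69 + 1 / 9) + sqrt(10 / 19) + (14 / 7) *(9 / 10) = sqrt(190) / 19 + 2788 / 1035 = 3.42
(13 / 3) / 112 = 13 / 336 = 0.04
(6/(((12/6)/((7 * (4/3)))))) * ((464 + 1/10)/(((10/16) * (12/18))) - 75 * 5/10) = 753438/25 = 30137.52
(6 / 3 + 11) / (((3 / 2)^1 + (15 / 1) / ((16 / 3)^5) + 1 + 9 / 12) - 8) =-13631488 / 4977091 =-2.74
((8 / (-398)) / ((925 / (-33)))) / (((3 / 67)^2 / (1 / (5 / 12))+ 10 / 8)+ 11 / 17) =1678886 / 4443386425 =0.00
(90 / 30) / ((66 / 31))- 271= -5931 / 22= -269.59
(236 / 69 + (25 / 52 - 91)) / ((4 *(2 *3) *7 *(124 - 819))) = 312511 / 418934880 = 0.00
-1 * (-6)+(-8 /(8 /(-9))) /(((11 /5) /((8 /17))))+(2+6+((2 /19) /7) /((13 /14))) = 736314 /46189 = 15.94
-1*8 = -8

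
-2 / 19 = -0.11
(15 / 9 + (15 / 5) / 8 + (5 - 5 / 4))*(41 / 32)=7.42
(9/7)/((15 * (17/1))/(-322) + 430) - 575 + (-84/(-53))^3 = -11748962534977/20575545785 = -571.02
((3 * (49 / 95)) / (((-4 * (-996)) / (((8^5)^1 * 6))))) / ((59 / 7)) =4214784 / 465215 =9.06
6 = 6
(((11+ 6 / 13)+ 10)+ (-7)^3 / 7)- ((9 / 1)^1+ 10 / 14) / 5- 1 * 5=-15689 / 455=-34.48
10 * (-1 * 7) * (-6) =420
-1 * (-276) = 276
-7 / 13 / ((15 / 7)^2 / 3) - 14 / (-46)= -1064 / 22425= -0.05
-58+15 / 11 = -623 / 11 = -56.64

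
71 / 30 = 2.37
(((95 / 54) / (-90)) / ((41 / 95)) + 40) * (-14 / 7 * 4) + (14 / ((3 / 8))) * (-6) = -5416262 / 9963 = -543.64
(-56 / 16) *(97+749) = -2961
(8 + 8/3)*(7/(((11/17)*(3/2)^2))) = 15232/297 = 51.29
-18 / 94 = -9 / 47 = -0.19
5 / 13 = 0.38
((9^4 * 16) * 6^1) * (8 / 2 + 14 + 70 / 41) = 508923648 / 41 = 12412771.90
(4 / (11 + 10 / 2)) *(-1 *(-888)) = 222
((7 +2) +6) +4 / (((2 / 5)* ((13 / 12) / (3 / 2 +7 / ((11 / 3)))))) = 6645 / 143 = 46.47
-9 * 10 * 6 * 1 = -540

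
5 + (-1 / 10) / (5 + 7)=4.99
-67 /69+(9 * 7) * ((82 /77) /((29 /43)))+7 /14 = 4358557 /44022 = 99.01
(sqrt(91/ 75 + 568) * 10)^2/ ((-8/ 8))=-170764/ 3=-56921.33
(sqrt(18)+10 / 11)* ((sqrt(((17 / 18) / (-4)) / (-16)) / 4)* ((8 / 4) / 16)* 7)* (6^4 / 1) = 945* sqrt(34) / 176+567* sqrt(17) / 16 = 177.42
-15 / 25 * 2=-6 / 5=-1.20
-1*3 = -3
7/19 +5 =5.37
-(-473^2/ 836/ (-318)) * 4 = -20339/ 6042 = -3.37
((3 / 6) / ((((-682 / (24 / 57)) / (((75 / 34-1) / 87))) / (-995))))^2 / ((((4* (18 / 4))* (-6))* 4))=-1664232025 / 39667611823983792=-0.00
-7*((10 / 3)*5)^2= -17500 / 9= -1944.44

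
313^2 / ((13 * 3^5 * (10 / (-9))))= -97969 / 3510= -27.91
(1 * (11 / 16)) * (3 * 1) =33 / 16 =2.06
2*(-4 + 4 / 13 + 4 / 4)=-70 / 13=-5.38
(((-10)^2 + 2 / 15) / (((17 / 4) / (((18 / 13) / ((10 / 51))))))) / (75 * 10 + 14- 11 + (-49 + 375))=54072 / 350675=0.15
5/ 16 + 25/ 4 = 6.56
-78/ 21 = -26/ 7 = -3.71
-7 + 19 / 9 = -44 / 9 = -4.89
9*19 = 171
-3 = -3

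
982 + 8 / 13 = 12774 / 13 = 982.62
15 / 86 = 0.17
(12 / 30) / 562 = 1 / 1405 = 0.00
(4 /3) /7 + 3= 67 /21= 3.19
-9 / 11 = -0.82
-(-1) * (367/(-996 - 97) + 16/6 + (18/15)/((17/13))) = 905417/278715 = 3.25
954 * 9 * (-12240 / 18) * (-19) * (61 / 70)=676679832 / 7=96668547.43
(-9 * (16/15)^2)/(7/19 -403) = 2432/95625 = 0.03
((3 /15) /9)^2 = 1 /2025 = 0.00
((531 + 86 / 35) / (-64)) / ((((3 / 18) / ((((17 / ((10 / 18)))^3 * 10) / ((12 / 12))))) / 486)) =-48749414017743 / 7000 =-6964202002.53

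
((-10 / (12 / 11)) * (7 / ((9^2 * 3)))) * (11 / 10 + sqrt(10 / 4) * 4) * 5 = -1925 * sqrt(10) / 729 - 4235 / 2916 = -9.80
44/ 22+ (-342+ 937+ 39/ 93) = 18520/ 31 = 597.42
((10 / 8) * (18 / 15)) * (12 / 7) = 18 / 7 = 2.57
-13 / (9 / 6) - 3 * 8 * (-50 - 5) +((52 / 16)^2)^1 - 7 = 63115 / 48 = 1314.90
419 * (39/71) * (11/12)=59917/284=210.98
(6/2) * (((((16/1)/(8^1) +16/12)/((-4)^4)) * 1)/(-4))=-5/512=-0.01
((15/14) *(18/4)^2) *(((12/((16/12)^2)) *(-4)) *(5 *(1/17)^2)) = -164025/16184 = -10.14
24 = 24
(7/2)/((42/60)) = 5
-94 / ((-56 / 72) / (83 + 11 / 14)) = 496179 / 49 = 10126.10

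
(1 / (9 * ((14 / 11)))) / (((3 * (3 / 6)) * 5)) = 0.01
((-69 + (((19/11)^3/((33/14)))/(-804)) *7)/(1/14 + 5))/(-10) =1706141171/1253650266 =1.36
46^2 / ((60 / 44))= 23276 / 15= 1551.73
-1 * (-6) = 6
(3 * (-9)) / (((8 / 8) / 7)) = -189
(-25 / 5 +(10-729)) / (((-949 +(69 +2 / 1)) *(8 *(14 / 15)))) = 2715 / 24584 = 0.11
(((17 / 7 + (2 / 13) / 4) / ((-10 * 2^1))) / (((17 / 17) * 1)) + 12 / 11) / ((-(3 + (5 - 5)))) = -38741 / 120120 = -0.32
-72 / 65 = -1.11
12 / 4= 3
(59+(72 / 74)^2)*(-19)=-1559273 / 1369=-1138.99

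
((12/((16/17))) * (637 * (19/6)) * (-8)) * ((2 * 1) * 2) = -823004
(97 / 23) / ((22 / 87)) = 16.68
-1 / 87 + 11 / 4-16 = -4615 / 348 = -13.26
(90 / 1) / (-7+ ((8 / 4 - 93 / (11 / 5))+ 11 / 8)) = -1.96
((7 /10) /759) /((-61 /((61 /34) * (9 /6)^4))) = -189 /1376320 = -0.00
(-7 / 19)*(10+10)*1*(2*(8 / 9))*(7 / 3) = -15680 / 513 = -30.57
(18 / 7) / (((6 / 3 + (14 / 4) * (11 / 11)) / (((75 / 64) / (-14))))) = -675 / 17248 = -0.04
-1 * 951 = -951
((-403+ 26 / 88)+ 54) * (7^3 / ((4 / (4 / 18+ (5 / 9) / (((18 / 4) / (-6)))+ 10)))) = -283509.71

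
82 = 82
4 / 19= 0.21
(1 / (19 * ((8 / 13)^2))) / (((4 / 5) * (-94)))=-845 / 457216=-0.00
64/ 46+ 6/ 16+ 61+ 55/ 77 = 81763/ 1288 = 63.48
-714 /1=-714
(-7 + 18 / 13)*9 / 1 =-657 / 13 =-50.54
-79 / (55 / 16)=-22.98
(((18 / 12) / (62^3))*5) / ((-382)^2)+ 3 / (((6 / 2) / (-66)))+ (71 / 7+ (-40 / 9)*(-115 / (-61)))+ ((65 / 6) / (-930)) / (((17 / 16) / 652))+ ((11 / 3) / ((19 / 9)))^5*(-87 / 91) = -4217265868781907933918055 / 48757474037394093281856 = -86.49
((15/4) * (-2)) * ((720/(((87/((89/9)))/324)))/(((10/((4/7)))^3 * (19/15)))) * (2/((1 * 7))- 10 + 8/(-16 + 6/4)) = 11538091008/38365579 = 300.74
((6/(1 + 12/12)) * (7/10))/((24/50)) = 35/8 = 4.38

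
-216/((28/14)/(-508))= 54864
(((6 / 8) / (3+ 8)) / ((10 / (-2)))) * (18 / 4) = -27 / 440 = -0.06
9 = 9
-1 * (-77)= 77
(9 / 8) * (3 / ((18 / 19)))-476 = -7559 / 16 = -472.44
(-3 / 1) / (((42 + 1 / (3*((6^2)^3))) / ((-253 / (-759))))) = -139968 / 5878657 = -0.02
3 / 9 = 1 / 3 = 0.33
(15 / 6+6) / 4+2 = 33 / 8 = 4.12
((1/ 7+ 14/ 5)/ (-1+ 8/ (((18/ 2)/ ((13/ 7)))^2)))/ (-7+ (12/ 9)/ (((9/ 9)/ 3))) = 19467/ 13085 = 1.49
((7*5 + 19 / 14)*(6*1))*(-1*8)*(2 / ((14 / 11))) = -134376 / 49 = -2742.37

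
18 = 18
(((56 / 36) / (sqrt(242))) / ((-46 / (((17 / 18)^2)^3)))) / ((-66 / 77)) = 1182740881* sqrt(2) / 929350008576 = 0.00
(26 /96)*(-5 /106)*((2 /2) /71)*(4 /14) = -65 /1264368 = -0.00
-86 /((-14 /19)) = 817 /7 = 116.71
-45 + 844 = 799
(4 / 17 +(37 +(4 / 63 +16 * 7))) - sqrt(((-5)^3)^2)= 26024 / 1071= 24.30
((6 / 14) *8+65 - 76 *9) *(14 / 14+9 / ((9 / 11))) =-7386.86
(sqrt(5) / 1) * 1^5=sqrt(5)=2.24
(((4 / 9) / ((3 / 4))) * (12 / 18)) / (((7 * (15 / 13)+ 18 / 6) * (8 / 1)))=13 / 2916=0.00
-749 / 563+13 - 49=-21017 / 563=-37.33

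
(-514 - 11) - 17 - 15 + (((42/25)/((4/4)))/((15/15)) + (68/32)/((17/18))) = -55307/100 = -553.07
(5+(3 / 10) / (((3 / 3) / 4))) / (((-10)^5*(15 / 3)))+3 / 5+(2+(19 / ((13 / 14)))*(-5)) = -3240500403 / 32500000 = -99.71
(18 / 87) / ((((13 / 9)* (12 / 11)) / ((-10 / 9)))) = -55 / 377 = -0.15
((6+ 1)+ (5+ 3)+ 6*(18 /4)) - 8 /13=538 /13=41.38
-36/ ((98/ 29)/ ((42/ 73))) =-3132/ 511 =-6.13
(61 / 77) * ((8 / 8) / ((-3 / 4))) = -244 / 231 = -1.06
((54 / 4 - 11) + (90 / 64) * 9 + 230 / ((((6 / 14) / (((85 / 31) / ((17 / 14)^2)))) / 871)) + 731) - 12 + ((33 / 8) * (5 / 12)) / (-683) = 939414931487 / 1079823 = 869971.22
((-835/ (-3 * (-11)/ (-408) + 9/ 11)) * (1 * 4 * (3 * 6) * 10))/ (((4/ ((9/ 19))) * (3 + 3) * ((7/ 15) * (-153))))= 225.40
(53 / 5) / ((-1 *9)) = -53 / 45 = -1.18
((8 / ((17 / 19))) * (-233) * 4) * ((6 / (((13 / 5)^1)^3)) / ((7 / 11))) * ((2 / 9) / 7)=-779152000 / 5490303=-141.91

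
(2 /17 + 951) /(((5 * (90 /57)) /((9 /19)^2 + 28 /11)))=550597 /1650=333.70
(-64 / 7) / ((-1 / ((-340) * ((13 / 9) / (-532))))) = 70720 / 8379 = 8.44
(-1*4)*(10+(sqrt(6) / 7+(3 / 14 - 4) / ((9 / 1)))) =-2414 / 63 - 4*sqrt(6) / 7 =-39.72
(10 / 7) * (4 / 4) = 10 / 7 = 1.43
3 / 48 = 1 / 16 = 0.06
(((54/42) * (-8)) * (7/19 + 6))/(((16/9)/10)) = -49005/133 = -368.46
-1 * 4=-4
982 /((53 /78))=76596 /53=1445.21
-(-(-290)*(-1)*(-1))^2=-84100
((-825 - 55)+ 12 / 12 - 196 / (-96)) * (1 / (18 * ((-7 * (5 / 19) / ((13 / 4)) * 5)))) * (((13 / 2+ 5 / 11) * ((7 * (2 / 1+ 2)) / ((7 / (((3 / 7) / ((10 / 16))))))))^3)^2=471997203296164188663840768 / 569904945555859375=828203381.94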